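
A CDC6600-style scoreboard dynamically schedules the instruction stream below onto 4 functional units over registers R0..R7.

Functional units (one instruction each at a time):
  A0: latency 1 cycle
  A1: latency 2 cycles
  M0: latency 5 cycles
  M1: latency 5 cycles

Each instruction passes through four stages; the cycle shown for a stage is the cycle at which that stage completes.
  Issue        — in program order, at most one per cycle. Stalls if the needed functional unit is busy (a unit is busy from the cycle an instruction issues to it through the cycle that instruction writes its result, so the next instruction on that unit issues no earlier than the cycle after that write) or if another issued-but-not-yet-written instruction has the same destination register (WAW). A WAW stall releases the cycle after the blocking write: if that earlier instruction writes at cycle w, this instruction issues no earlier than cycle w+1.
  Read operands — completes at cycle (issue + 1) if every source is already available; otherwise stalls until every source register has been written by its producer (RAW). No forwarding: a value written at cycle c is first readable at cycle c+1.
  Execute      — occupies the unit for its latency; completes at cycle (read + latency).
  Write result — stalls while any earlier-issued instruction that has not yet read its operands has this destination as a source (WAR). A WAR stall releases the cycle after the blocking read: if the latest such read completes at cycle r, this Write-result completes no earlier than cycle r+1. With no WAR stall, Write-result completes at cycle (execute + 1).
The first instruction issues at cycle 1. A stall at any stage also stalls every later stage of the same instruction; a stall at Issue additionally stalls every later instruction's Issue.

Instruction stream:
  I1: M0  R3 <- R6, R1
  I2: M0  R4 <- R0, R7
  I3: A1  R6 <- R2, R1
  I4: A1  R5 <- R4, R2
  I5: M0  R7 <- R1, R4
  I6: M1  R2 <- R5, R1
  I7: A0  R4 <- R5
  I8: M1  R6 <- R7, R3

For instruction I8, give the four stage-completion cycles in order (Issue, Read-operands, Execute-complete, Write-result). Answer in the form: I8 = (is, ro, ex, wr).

I8 = (28, 29, 34, 35)

I1 -> (1, 2, 7, 8)
I2 -> (9, 10, 15, 16)  // struct: M0 busy until I1 writes@8
I3 -> (10, 11, 13, 14)
I4 -> (15, 17, 19, 20)  // struct: A1 busy until I3 writes@14, RAW R4: wait I2 write@16
I5 -> (17, 18, 23, 24)  // struct: M0 busy until I2 writes@16
I6 -> (18, 21, 26, 27)  // RAW R5: wait I4 write@20
I7 -> (19, 21, 22, 23)  // RAW R5: wait I4 write@20
I8 -> (28, 29, 34, 35)  // struct: M1 busy until I6 writes@27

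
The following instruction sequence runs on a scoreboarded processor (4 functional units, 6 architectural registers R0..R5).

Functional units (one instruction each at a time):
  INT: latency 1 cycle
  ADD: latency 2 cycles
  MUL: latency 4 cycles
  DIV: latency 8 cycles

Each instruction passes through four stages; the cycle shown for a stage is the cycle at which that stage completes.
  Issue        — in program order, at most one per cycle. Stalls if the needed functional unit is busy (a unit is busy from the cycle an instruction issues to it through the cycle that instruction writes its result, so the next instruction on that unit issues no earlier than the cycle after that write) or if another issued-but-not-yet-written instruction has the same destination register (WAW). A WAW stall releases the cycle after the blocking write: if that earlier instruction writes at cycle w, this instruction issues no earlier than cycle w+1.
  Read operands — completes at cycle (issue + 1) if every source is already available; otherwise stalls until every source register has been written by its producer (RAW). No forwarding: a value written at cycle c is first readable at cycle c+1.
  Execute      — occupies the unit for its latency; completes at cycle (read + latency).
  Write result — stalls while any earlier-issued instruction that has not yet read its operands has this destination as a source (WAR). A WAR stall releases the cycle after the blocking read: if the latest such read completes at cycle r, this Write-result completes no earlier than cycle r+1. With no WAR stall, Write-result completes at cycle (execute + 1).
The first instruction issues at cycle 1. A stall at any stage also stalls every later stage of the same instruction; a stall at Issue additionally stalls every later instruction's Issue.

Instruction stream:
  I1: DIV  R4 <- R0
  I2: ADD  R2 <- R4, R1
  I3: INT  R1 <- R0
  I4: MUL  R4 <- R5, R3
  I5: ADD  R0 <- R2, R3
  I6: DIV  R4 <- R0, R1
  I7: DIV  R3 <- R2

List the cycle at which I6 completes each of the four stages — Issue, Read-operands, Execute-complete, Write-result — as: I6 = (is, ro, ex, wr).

I6 = (19, 21, 29, 30)

t=1  I1→DIV
t=2  I1 RO | I2→ADD
t=3  I3→INT
t=4  I3 RO
t=5  I3 EX
t=10  I1 EX
t=11  I1 WR R4
t=12  I2 RO | I4→MUL
t=13  I3 WR R1 | I4 RO
t=14  I2 EX
t=15  I2 WR R2
t=16  I5→ADD
t=17  I4 EX | I5 RO
t=18  I4 WR R4
t=19  I5 EX | I6→DIV
t=20  I5 WR R0
t=21  I6 RO
t=29  I6 EX
t=30  I6 WR R4
t=31  I7→DIV
t=32  I7 RO
t=40  I7 EX
t=41  I7 WR R3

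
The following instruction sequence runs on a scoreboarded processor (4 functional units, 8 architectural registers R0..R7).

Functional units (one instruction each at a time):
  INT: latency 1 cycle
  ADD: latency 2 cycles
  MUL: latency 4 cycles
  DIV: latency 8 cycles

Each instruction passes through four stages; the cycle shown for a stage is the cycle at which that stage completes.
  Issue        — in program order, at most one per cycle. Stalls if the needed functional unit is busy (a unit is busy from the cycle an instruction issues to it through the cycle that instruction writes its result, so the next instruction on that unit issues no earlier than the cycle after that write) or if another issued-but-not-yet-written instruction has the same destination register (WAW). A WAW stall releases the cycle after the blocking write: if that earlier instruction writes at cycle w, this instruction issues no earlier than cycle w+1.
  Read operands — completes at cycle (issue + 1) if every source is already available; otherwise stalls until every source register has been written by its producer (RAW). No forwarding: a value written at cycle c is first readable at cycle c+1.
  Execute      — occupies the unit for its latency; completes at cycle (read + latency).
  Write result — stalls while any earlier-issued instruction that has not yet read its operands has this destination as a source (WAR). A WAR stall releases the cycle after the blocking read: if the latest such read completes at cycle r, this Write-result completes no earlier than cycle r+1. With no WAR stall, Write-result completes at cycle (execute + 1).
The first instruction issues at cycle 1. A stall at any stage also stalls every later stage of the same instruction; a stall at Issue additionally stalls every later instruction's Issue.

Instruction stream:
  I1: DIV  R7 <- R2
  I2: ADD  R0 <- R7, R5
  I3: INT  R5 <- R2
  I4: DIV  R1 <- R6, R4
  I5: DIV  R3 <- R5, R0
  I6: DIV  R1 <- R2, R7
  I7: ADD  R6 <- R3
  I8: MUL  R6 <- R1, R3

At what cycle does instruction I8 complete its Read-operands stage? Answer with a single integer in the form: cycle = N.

I1 -> (1, 2, 10, 11)
I2 -> (2, 12, 14, 15)  // RAW R7: wait I1 write@11
I3 -> (3, 4, 5, 13)  // WAR R5: wait I2 read@12
I4 -> (12, 13, 21, 22)  // struct: DIV busy until I1 writes@11
I5 -> (23, 24, 32, 33)  // struct: DIV busy until I4 writes@22
I6 -> (34, 35, 43, 44)  // struct: DIV busy until I5 writes@33
I7 -> (35, 36, 38, 39)
I8 -> (40, 45, 49, 50)  // WAW R6: wait I7 write@39, RAW R1: wait I6 write@44

cycle = 45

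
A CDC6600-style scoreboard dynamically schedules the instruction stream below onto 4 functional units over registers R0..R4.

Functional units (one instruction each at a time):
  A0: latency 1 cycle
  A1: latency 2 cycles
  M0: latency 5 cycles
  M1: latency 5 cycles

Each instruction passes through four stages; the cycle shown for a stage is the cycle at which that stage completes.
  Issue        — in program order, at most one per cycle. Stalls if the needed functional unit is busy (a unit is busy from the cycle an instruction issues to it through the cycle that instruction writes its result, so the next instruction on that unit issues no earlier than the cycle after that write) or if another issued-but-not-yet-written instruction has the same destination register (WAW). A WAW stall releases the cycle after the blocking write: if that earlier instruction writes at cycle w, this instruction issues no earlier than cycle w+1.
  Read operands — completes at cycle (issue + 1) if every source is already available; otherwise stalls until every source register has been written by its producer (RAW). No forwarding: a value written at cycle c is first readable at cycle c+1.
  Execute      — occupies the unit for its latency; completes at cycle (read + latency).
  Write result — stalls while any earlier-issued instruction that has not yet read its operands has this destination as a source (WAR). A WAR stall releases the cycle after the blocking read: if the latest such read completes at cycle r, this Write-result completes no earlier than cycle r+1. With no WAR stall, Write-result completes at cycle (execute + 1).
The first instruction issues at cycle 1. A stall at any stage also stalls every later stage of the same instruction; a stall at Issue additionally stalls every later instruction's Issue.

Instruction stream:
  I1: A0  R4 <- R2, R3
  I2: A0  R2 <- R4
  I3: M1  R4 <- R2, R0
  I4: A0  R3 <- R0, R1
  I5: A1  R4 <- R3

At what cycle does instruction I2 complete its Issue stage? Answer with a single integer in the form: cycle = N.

[1] I1 issues→A0
[2] I1 reads
[3] I1 exec-done
[4] I1 writes R4
[5] I2 issues→A0
[6] I2 reads; I3 issues→M1
[7] I2 exec-done
[8] I2 writes R2
[9] I3 reads; I4 issues→A0
[10] I4 reads
[11] I4 exec-done
[12] I4 writes R3
[14] I3 exec-done
[15] I3 writes R4
[16] I5 issues→A1
[17] I5 reads
[19] I5 exec-done
[20] I5 writes R4

cycle = 5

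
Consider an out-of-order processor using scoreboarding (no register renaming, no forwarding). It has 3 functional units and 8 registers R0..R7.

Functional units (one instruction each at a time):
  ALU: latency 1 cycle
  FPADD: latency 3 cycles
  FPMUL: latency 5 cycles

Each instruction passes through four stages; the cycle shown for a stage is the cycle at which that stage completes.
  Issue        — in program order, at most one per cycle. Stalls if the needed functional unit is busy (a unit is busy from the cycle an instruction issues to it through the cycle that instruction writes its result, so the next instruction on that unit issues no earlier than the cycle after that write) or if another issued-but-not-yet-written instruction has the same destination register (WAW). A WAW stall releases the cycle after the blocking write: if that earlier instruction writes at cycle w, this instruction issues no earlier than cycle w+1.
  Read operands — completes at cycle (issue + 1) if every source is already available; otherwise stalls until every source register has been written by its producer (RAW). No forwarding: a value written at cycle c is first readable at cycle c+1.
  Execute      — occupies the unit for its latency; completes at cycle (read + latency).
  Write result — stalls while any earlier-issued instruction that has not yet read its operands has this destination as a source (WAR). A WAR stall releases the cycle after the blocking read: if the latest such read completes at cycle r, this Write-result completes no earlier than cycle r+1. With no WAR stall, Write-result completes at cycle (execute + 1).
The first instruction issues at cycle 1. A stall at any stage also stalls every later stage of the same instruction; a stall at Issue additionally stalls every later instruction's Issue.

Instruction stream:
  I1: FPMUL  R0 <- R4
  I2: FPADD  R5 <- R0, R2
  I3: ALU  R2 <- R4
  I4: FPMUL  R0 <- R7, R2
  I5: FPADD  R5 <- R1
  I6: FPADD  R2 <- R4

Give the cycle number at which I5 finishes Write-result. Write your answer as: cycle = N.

cycle = 19

[I1] 1/2/7/8
[I2] 2/9/12/13  (RAW R0: wait I1 write@8)
[I3] 3/4/5/10  (WAR R2: wait I2 read@9)
[I4] 9/11/16/17  (struct: FPMUL busy until I1 writes@8; RAW R2: wait I3 write@10)
[I5] 14/15/18/19  (struct: FPADD busy until I2 writes@13)
[I6] 20/21/24/25  (struct: FPADD busy until I5 writes@19)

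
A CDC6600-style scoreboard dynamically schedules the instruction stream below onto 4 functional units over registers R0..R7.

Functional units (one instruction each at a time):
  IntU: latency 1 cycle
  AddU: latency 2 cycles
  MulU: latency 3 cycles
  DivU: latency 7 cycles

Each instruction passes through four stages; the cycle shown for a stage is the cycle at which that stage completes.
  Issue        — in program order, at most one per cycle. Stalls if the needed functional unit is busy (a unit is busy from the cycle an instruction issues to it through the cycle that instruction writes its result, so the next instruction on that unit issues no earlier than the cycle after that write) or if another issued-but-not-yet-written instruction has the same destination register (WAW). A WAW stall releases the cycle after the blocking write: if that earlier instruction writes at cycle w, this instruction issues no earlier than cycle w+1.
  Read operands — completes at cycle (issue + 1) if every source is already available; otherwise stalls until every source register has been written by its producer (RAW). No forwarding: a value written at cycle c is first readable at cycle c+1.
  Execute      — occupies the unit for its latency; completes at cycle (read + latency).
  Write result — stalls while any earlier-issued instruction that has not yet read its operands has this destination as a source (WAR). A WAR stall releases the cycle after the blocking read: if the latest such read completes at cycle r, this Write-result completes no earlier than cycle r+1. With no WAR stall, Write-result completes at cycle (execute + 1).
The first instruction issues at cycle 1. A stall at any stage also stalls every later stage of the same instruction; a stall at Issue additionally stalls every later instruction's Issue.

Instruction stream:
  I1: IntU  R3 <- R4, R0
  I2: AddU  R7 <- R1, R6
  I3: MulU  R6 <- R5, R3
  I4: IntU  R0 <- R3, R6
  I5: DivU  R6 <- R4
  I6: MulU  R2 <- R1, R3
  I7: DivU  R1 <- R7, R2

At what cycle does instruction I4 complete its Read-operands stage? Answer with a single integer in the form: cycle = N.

cycle = 10

cycle 1: I1 dispatched to IntU
cycle 2: I1 operands ready · I2 dispatched to AddU
cycle 3: I1 complete · I2 operands ready · I3 dispatched to MulU
cycle 4: R3←I1
cycle 5: I2 complete · I3 operands ready · I4 dispatched to IntU
cycle 6: R7←I2
cycle 8: I3 complete
cycle 9: R6←I3
cycle 10: I4 operands ready · I5 dispatched to DivU
cycle 11: I4 complete · I5 operands ready · I6 dispatched to MulU
cycle 12: R0←I4 · I6 operands ready
cycle 15: I6 complete
cycle 16: R2←I6
cycle 18: I5 complete
cycle 19: R6←I5
cycle 20: I7 dispatched to DivU
cycle 21: I7 operands ready
cycle 28: I7 complete
cycle 29: R1←I7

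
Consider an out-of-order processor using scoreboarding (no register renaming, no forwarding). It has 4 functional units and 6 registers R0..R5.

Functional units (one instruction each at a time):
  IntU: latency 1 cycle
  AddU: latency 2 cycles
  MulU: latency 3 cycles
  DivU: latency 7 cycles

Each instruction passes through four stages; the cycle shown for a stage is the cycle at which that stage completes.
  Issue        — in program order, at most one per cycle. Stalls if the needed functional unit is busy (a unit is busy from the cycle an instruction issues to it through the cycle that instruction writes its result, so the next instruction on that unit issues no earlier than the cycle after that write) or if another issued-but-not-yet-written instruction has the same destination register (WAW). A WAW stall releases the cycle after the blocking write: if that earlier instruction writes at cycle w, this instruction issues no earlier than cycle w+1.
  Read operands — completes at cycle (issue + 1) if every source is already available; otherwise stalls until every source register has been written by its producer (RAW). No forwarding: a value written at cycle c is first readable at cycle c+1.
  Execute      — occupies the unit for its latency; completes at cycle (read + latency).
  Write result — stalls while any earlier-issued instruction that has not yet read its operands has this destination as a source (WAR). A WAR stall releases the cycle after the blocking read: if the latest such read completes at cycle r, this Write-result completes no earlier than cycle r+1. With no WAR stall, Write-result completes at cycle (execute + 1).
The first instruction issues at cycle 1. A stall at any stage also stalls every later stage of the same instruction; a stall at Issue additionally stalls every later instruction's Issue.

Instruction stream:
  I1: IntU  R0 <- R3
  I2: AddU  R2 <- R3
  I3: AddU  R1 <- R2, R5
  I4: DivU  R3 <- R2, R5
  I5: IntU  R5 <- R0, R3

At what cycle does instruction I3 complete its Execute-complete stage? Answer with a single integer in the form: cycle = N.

cycle = 10

t=1  I1→IntU
t=2  I1 RO | I2→AddU
t=3  I1 EX | I2 RO
t=4  I1 WR R0
t=5  I2 EX
t=6  I2 WR R2
t=7  I3→AddU
t=8  I3 RO | I4→DivU
t=9  I4 RO | I5→IntU
t=10  I3 EX
t=11  I3 WR R1
t=16  I4 EX
t=17  I4 WR R3
t=18  I5 RO
t=19  I5 EX
t=20  I5 WR R5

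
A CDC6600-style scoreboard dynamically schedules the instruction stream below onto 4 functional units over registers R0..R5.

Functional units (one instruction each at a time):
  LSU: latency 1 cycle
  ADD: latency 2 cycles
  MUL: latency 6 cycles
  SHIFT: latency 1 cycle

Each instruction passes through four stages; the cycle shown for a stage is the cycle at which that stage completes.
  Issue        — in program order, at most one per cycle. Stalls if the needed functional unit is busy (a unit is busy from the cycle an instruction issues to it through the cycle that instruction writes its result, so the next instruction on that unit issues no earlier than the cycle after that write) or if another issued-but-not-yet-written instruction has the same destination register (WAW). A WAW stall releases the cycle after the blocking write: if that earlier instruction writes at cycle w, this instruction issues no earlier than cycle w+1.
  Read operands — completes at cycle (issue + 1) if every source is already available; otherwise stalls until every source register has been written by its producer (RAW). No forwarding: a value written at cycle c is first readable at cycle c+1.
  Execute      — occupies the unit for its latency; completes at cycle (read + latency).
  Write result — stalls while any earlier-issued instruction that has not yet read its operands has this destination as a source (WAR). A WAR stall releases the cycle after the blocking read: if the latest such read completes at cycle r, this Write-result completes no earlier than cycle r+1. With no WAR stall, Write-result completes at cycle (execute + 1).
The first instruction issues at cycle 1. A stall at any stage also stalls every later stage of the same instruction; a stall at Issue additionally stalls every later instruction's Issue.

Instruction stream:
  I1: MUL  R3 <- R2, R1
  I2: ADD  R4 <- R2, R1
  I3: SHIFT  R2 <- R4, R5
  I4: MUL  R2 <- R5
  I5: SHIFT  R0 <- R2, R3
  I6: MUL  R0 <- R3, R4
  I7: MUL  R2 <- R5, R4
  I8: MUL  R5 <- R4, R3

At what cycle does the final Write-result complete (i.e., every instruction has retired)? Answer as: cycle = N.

cycle = 48

t=1  I1 issues→MUL
t=2  I1 reads · I2 issues→ADD
t=3  I2 reads · I3 issues→SHIFT
t=5  I2 exec-done
t=6  I2 writes R4
t=7  I3 reads
t=8  I1 exec-done · I3 exec-done
t=9  I1 writes R3 · I3 writes R2
t=10  I4 issues→MUL
t=11  I4 reads · I5 issues→SHIFT
t=17  I4 exec-done
t=18  I4 writes R2
t=19  I5 reads
t=20  I5 exec-done
t=21  I5 writes R0
t=22  I6 issues→MUL
t=23  I6 reads
t=29  I6 exec-done
t=30  I6 writes R0
t=31  I7 issues→MUL
t=32  I7 reads
t=38  I7 exec-done
t=39  I7 writes R2
t=40  I8 issues→MUL
t=41  I8 reads
t=47  I8 exec-done
t=48  I8 writes R5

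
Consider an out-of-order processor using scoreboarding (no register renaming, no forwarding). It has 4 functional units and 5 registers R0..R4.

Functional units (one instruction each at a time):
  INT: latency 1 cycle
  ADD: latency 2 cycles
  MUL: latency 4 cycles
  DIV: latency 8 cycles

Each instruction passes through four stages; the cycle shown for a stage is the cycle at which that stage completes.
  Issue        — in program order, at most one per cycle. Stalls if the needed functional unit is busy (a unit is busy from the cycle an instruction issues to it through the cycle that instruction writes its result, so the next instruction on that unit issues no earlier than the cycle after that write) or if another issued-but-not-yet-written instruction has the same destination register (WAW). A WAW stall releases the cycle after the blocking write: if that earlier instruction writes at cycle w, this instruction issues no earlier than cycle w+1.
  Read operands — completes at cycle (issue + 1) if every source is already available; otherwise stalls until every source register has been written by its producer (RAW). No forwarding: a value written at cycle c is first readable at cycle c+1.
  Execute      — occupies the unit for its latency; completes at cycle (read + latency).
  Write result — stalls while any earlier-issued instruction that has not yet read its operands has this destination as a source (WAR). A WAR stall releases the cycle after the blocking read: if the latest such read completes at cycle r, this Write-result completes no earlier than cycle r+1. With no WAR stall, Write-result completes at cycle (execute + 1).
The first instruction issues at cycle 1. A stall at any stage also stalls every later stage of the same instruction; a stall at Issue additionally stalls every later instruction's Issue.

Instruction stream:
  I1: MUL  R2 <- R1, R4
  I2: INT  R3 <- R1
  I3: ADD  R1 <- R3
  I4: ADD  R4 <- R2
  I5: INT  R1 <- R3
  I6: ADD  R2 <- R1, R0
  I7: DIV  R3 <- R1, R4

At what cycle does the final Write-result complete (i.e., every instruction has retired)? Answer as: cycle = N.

cycle = 26

I1: IS=1 RO=2 EX=6 WR=7
I2: IS=2 RO=3 EX=4 WR=5
I3: IS=3 RO=6 EX=8 WR=9  [RAW R3: wait I2 write@5]
I4: IS=10 RO=11 EX=13 WR=14  [struct: ADD busy until I3 writes@9]
I5: IS=11 RO=12 EX=13 WR=14
I6: IS=15 RO=16 EX=18 WR=19  [struct: ADD busy until I4 writes@14]
I7: IS=16 RO=17 EX=25 WR=26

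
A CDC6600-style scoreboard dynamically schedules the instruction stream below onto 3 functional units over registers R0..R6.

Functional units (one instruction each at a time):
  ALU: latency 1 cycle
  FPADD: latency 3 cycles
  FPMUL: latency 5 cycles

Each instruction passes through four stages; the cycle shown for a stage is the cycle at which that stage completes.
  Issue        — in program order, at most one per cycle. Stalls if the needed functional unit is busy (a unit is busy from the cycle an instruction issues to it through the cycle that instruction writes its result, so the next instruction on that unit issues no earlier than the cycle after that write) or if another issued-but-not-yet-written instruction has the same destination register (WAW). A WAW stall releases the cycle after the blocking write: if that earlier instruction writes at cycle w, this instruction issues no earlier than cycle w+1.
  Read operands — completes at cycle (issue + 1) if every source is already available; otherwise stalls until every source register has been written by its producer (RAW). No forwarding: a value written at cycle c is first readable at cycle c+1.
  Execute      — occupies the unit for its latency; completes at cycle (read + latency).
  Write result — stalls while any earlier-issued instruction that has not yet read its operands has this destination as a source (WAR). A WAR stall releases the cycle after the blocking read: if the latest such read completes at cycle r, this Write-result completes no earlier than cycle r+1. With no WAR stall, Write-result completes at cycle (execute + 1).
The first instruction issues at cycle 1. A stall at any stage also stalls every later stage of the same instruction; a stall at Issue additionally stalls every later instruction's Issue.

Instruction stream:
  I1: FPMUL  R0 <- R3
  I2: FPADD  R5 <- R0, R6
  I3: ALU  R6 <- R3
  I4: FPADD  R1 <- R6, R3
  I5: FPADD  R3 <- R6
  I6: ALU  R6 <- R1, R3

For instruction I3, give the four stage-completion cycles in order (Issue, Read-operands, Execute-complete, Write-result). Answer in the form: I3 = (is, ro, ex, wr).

I3 = (3, 4, 5, 10)

I1 -> (1, 2, 7, 8)
I2 -> (2, 9, 12, 13)  // RAW R0: wait I1 write@8
I3 -> (3, 4, 5, 10)  // WAR R6: wait I2 read@9
I4 -> (14, 15, 18, 19)  // struct: FPADD busy until I2 writes@13
I5 -> (20, 21, 24, 25)  // struct: FPADD busy until I4 writes@19
I6 -> (21, 26, 27, 28)  // RAW R3: wait I5 write@25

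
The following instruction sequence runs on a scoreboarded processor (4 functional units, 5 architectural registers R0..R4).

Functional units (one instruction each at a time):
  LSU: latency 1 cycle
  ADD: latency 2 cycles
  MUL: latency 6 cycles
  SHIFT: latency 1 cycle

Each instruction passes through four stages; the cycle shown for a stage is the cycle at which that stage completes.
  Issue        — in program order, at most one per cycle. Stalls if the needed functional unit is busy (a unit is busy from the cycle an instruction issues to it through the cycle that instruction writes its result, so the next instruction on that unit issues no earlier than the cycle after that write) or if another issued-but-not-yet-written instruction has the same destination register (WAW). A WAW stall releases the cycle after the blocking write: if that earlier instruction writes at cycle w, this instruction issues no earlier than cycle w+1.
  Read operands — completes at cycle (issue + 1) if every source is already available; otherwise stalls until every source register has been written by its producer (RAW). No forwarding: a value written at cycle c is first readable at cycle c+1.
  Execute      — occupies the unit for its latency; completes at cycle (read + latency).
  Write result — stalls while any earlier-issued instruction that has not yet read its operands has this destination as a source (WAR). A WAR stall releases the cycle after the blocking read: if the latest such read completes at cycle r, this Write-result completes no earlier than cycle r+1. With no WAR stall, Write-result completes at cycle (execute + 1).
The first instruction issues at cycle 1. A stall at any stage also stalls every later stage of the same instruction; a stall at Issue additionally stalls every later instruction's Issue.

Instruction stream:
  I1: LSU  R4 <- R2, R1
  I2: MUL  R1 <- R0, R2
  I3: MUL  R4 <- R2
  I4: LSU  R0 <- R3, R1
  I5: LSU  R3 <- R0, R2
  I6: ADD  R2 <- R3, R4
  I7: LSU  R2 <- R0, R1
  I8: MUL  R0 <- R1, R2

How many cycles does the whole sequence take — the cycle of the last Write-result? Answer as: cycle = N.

cycle = 35

[I1] 1/2/3/4
[I2] 2/3/9/10
[I3] 11/12/18/19  (struct: MUL busy until I2 writes@10)
[I4] 12/13/14/15
[I5] 16/17/18/19  (struct: LSU busy until I4 writes@15)
[I6] 17/20/22/23  (RAW R3: wait I5 write@19; RAW R4: wait I3 write@19)
[I7] 24/25/26/27  (WAW R2: wait I6 write@23)
[I8] 25/28/34/35  (RAW R2: wait I7 write@27)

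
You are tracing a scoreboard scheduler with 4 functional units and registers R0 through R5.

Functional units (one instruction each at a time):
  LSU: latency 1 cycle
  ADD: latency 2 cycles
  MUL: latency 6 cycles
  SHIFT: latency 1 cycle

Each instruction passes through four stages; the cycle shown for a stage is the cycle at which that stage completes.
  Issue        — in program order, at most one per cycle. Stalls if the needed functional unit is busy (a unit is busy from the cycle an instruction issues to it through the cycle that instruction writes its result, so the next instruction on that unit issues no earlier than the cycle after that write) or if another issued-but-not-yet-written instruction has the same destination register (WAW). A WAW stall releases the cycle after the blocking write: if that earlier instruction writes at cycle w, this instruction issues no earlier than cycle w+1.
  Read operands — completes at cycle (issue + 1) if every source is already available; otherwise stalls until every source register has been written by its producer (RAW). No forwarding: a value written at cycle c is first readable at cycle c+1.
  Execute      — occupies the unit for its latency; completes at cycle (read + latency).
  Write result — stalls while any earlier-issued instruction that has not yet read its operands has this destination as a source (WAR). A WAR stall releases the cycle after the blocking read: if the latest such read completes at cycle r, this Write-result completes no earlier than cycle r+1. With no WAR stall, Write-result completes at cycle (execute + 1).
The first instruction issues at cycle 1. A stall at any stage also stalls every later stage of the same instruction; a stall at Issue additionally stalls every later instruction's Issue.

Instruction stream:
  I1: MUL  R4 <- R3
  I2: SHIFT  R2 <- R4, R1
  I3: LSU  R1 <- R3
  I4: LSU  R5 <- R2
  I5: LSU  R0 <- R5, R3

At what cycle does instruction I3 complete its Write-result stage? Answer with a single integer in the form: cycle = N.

t=1  issue I1 (MUL)
t=2  I1 read-ops | issue I2 (SHIFT)
t=3  issue I3 (LSU)
t=4  I3 read-ops
t=5  I3 finished on LSU
t=8  I1 finished on MUL
t=9  I1→R4
t=10  I2 read-ops
t=11  I2 finished on SHIFT | I3→R1
t=12  I2→R2 | issue I4 (LSU)
t=13  I4 read-ops
t=14  I4 finished on LSU
t=15  I4→R5
t=16  issue I5 (LSU)
t=17  I5 read-ops
t=18  I5 finished on LSU
t=19  I5→R0

cycle = 11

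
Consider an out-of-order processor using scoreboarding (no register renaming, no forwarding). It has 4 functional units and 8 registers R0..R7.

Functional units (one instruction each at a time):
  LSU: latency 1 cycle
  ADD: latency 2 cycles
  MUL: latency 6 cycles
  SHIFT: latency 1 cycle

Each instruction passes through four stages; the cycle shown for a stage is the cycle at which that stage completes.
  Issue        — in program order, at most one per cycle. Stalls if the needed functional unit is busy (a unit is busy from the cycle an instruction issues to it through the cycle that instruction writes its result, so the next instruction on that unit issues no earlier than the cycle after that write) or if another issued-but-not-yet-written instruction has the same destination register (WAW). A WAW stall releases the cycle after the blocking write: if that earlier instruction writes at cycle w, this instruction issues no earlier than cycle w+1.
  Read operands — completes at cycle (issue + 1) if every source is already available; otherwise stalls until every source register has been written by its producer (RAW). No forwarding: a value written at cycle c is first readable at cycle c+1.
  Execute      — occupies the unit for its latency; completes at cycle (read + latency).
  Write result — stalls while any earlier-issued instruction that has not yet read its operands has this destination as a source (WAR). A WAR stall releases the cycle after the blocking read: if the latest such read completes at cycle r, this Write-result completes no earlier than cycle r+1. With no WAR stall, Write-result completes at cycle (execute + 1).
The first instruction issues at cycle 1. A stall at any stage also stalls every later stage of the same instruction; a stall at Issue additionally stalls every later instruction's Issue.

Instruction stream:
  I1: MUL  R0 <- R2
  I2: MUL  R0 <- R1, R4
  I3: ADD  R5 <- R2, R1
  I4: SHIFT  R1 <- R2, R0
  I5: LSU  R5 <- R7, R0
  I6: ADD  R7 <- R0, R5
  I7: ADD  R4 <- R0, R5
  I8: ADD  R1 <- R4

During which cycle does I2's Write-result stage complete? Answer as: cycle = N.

cycle = 18

1) issue 1, read 2, done 8, write 9
2) issue 10, read 11, done 17, write 18  <struct: MUL busy until I1 writes@9>
3) issue 11, read 12, done 14, write 15
4) issue 12, read 19, done 20, write 21  <RAW R0: wait I2 write@18>
5) issue 16, read 19, done 20, write 21  <WAW R5: wait I3 write@15 / RAW R0: wait I2 write@18>
6) issue 17, read 22, done 24, write 25  <RAW R5: wait I5 write@21>
7) issue 26, read 27, done 29, write 30  <struct: ADD busy until I6 writes@25>
8) issue 31, read 32, done 34, write 35  <struct: ADD busy until I7 writes@30>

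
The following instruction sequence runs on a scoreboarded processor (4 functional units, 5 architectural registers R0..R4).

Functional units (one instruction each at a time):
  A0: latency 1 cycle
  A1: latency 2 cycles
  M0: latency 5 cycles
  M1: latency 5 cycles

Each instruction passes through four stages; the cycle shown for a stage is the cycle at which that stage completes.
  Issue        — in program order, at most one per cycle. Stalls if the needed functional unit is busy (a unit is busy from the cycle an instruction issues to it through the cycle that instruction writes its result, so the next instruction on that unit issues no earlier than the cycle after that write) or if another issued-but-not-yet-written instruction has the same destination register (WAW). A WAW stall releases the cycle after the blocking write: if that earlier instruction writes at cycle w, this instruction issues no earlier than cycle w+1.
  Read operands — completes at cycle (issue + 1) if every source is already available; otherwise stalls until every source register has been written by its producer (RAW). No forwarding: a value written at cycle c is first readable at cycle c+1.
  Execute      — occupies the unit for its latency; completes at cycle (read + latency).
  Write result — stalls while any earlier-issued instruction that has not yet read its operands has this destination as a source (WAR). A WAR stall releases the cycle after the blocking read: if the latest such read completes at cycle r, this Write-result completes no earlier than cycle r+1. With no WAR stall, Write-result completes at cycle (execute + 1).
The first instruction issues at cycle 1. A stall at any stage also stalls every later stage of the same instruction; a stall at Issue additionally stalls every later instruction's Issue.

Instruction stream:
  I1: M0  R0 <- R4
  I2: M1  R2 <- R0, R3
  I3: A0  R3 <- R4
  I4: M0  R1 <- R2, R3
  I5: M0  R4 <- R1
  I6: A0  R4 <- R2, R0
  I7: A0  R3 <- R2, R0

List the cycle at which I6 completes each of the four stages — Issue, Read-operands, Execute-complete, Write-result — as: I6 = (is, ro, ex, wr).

[1] I1 dispatched to M0
[2] I1 operands ready | I2 dispatched to M1
[3] I3 dispatched to A0
[4] I3 operands ready
[5] I3 complete
[7] I1 complete
[8] R0←I1
[9] I2 operands ready | I4 dispatched to M0
[10] R3←I3
[14] I2 complete
[15] R2←I2
[16] I4 operands ready
[21] I4 complete
[22] R1←I4
[23] I5 dispatched to M0
[24] I5 operands ready
[29] I5 complete
[30] R4←I5
[31] I6 dispatched to A0
[32] I6 operands ready
[33] I6 complete
[34] R4←I6
[35] I7 dispatched to A0
[36] I7 operands ready
[37] I7 complete
[38] R3←I7

I6 = (31, 32, 33, 34)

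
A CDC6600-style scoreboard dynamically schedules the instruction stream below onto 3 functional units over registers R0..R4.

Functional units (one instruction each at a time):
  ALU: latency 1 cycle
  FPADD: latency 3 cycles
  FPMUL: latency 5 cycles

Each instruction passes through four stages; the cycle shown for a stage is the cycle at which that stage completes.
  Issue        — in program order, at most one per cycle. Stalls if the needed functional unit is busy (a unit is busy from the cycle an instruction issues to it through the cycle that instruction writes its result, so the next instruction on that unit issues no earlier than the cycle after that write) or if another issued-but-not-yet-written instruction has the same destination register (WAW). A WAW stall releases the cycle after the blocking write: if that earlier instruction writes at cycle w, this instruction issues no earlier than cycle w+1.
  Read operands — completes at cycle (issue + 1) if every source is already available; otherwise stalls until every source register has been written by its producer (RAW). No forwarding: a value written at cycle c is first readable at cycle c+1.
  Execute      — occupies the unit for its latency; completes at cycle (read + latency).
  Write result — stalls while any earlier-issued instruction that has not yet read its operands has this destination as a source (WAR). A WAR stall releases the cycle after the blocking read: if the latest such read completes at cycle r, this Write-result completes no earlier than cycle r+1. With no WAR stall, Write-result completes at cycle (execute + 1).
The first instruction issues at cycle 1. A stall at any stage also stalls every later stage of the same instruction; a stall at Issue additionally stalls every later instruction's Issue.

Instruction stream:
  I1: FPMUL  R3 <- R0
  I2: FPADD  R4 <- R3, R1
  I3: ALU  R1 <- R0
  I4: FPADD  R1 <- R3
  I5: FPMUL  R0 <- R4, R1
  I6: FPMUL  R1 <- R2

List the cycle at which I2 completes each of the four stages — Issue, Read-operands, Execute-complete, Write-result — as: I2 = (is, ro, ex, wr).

I2 = (2, 9, 12, 13)

[1] issue I1 (FPMUL)
[2] I1 read-ops; issue I2 (FPADD)
[3] issue I3 (ALU)
[4] I3 read-ops
[5] I3 finished on ALU
[7] I1 finished on FPMUL
[8] I1→R3
[9] I2 read-ops
[10] I3→R1
[12] I2 finished on FPADD
[13] I2→R4
[14] issue I4 (FPADD)
[15] I4 read-ops; issue I5 (FPMUL)
[18] I4 finished on FPADD
[19] I4→R1
[20] I5 read-ops
[25] I5 finished on FPMUL
[26] I5→R0
[27] issue I6 (FPMUL)
[28] I6 read-ops
[33] I6 finished on FPMUL
[34] I6→R1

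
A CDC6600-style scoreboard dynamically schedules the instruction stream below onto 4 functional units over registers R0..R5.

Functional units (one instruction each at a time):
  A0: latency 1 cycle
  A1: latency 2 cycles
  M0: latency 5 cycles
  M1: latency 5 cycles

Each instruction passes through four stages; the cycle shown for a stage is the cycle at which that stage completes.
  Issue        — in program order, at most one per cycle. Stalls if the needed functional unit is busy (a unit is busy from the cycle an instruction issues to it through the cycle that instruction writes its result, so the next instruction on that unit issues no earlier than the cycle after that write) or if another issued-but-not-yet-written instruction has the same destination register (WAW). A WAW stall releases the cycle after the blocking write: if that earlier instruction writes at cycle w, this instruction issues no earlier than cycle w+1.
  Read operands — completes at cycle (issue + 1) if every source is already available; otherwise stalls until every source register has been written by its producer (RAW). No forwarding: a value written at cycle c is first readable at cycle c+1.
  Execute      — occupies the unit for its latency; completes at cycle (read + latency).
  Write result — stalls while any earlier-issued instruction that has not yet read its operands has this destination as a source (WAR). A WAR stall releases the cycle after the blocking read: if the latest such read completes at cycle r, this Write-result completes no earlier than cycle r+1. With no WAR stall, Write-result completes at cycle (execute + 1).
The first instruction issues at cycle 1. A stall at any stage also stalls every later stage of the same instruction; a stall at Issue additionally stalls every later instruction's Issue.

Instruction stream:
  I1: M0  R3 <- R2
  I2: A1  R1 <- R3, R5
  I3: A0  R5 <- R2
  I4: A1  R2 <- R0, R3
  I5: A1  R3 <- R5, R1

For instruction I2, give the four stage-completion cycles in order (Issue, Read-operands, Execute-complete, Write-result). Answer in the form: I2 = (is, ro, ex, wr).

I2 = (2, 9, 11, 12)

[1] issue I1 (M0)
[2] I1 read-ops · issue I2 (A1)
[3] issue I3 (A0)
[4] I3 read-ops
[5] I3 finished on A0
[7] I1 finished on M0
[8] I1→R3
[9] I2 read-ops
[10] I3→R5
[11] I2 finished on A1
[12] I2→R1
[13] issue I4 (A1)
[14] I4 read-ops
[16] I4 finished on A1
[17] I4→R2
[18] issue I5 (A1)
[19] I5 read-ops
[21] I5 finished on A1
[22] I5→R3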